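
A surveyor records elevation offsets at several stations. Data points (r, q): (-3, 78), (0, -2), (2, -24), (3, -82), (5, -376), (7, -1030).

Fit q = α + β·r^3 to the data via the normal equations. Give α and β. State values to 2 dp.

Setting ∂/∂α … = 0 gives: 6·α + 476·β = -1436;  476·α + 134796·β = -404802.
Δ = 6·134796 − 476² = 582200.
α = ((-1436)·134796 − 476·(-404802))/582200 = -110163/72775; β = (6·(-404802) − 476·(-1436))/582200 = -436319/145550.

α = -1.51, β = -3.00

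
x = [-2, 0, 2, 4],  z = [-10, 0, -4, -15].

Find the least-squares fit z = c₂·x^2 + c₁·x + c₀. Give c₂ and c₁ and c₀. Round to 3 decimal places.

c₂ = -1.313, c₁ = 1.675, c₀ = -1.050

Compute the Gram sums: Σx^2·x^2 = 288, Σx^2·x = 64, Σx^2 = 24, Σx·x = 24, Σx = 4, Σ1 = 4.
For Mᵀz: Σx^2·z = -296, Σx·z = -48, Σz = -29.
MᵀM·[c₂, c₁, c₀]ᵀ = Mᵀz becomes [[288, 64, 24]; [64, 24, 4]; [24, 4, 4]]·[c₂, c₁, c₀]ᵀ = [-296, -48, -29]ᵀ.
Row-reducing yields c₂ = -21/16, c₁ = 67/40, c₀ = -21/20.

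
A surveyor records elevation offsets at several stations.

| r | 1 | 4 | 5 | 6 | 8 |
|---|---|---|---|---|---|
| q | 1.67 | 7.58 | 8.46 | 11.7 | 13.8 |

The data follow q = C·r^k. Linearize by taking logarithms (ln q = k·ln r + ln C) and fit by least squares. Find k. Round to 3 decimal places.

With ln qᵢ as the transformed response and ln rᵢ as the regressor:
XᵀX = [[12.0466, 6.8669]; [6.8669, 5]], rhs = [16.1095, 9.7579]ᵀ  (here Σln r = 6.8669, Σ(ln r)² = 12.0466, Σln q = 9.7579, Σln r·ln q = 16.1095).
Δ = 12.0466·5 − (6.8669)² = 13.0781; k = (16.1095·5 − 6.8669·9.7579)/13.0781 = 1.03535, ln C = (12.0466·9.7579 − 6.8669·16.1095)/13.0781 = 0.52966.

k = 1.035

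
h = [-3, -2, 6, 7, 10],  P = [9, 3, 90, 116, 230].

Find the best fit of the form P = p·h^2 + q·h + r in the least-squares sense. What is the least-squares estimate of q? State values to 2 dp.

Sums needed: Σh^2·h^2 = 13794, Σh^2·h = 1524, Σh^2 = 198, Σh·h = 198, Σh = 18, Σ1 = 5.
Moment sums: Σh^2·P = 32017, Σh·P = 3619, ΣP = 448.
Row-reducing yields p = 228467/112434, q = 302047/112434, r = -10096/18739.

q = 2.69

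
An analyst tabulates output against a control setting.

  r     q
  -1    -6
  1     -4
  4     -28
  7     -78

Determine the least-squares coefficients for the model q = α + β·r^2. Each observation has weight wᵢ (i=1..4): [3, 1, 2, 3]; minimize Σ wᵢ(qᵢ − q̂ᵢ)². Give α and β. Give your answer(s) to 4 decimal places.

α = -3.9480, β = -1.5108

Compute the Gram sums: Σwᵢ·1 = 9, Σwᵢ·r^2 = 183, Σwᵢ·r^2·r^2 = 7719.
Right-hand side: Σwᵢ·q = -312, Σwᵢ·r^2·q = -12384.
So MᵀWM·[α, β]ᵀ = MᵀWq: [[9, 183]; [183, 7719]]·[α, β]ᵀ = [-312, -12384]ᵀ.
det = 9·7719 − 183² = 35982.
α = ((-312)·7719 − 183·(-12384))/35982 = -7892/1999; β = (9·(-12384) − 183·(-312))/35982 = -3020/1999.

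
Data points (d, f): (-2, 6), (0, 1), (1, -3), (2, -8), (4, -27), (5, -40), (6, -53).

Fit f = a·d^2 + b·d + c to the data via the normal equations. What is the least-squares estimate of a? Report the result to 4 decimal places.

Forming AᵀA = [[2210, 406, 86]; [406, 86, 16]; [86, 16, 7]] and Aᵀf = [-3351, -657, -124]ᵀ gives AᵀA·[a, b, c]ᵀ = Aᵀf.
Row-reducing yields a = -7057/7672, b = -28083/7672, c = 7493/3836.

a = -0.9198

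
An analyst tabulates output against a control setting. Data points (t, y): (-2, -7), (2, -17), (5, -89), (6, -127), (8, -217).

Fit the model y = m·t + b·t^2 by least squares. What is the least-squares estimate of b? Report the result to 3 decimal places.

b = -3.074

With design matrix A, AᵀA = [[133, 853]; [853, 6049]] and Aᵀy = [-2963, -20781]ᵀ.
Determinant 133·6049 − 853² = 76908.
m = ((-2963)·6049 − 853·(-20781))/76908 = -98497/38454; b = (133·(-20781) − 853·(-2963))/76908 = -118217/38454.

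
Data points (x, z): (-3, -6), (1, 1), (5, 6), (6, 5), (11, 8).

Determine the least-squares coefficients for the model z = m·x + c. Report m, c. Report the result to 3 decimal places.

The normal system MᵀM·[m, c]ᵀ = Mᵀz is [[192, 20]; [20, 5]]·[m, c]ᵀ = [167, 14]ᵀ.
det = 192·5 − 20² = 560.
m = (167·5 − 20·14)/560 = 111/112; c = (192·14 − 20·167)/560 = -163/140.

m = 0.991, c = -1.164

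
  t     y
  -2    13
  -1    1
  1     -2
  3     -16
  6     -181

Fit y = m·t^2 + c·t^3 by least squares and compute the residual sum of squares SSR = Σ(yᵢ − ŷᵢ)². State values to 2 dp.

SSR = 7.64

Normal-equation sums: Σt^2·t^2 = 1395, Σt^2·t^3 = 7987, Σt^3·t^3 = 47451.
Right-hand side: Σt^2·y = -6609, Σt^3·y = -39635.
det = 1395·47451 − 7987² = 2401976.
m = ((-6609)·47451 − 7987·(-39635))/2401976 = 1480543/1200988; c = (1395·(-39635) − 7987·(-6609))/2401976 = -1252371/1200988.
Residuals: -82074/300247, -765963/600494, -657537/300247, 636661/600494, -41560/300247; SSR = 4588405/600494.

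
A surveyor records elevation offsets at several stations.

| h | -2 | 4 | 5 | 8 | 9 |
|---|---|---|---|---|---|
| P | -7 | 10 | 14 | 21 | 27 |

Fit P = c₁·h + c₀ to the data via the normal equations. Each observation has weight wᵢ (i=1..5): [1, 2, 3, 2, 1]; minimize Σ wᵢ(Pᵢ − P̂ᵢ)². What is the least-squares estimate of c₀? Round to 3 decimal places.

c₀ = -1.228

MᵀWM·[c₁, c₀]ᵀ = MᵀWP reads: 320·c₁ + 46·c₀ = 883;  46·c₁ + 9·c₀ = 124.
det = 320·9 − 46² = 764.
c₁ = (883·9 − 46·124)/764 = 2243/764; c₀ = (320·124 − 46·883)/764 = -469/382.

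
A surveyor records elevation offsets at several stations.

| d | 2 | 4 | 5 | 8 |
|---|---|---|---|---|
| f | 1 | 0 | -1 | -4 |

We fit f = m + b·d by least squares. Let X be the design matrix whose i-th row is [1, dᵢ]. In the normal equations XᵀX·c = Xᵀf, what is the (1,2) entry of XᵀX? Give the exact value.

19

Row 1 ↔ basis 1, column 2 ↔ basis d, so (XᵀX)_{1,2} = Σᵢ d = (1)·(2) + (1)·(4) + (1)·(5) + (1)·(8) = 19.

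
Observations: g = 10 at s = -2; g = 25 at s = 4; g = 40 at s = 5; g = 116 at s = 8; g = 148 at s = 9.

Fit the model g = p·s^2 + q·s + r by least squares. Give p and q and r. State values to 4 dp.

p = 2.0384, q = -1.6951, r = -1.5234

From the data, Σs^2·s^2 = 11554, Σs^2·s = 1422, Σs^2 = 190, Σs·s = 190, Σs = 24, Σ1 = 5.
And Σs^2·g = 20852, Σs·g = 2540, Σg = 339.
Row-reducing yields p = 9605/4712, q = -135781/80104, r = -61015/40052.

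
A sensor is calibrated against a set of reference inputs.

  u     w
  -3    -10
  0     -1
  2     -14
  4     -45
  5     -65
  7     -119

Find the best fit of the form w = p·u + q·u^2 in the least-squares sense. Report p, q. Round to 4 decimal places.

XᵀX·[p, q]ᵀ = Xᵀw reads: 103·p + 513·q = -1336;  513·p + 3379·q = -8322.
(Σu·u = 103, Σu·u^2 = 513, Σu^2·u^2 = 3379, Σu·w = -1336, Σu^2·w = -8322.)
Eliminating q: 3379·(row 1) − 513·(row 2) gives 84868·p = 3379·(-1336) − 513·(-8322) = -245158, so p = -122579/42434.
Then q = ((-8322) − 513·(-122579/42434))/3379 = -85899/42434.

p = -2.8887, q = -2.0243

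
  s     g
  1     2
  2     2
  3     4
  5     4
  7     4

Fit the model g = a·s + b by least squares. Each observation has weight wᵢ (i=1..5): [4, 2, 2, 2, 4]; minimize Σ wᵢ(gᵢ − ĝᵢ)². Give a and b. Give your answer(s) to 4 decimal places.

a = 0.3448, b = 1.8621

Normal-equation sums: Σwᵢ·s·s = 276, Σwᵢ·s = 52, Σwᵢ·1 = 14.
Moment sums: Σwᵢ·s·g = 192, Σwᵢ·g = 44.
Normal equations: [[276, 52]; [52, 14]]·[a, b]ᵀ = [192, 44]ᵀ.
Eliminating b: 14·(row 1) − 52·(row 2) gives 1160·a = 14·192 − 52·44 = 400, so a = 10/29.
Then b = (44 − 52·(10/29))/14 = 54/29.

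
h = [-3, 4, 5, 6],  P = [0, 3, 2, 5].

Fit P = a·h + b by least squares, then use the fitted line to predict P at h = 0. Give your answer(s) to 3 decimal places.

Sums needed: Σh·h = 86, Σh = 12, Σ1 = 4.
Right-hand side: Σh·P = 52, ΣP = 10.
So XᵀX·[a, b]ᵀ = XᵀP: [[86, 12]; [12, 4]]·[a, b]ᵀ = [52, 10]ᵀ.
Eliminating b: 4·(row 1) − 12·(row 2) gives 200·a = 4·52 − 12·10 = 88, so a = 11/25.
Then b = (10 − 12·(11/25))/4 = 59/50.
At h = 0: P̂ = (11/25)·(0) + (59/50)·(1) = 59/50.

P̂ = 1.180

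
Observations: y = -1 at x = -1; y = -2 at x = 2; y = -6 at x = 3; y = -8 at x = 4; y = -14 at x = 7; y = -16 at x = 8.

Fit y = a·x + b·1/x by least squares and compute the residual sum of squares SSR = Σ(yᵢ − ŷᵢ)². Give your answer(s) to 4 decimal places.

SSR = 1.2850

Entries of MᵀM: Σx·x = 143, Σx·1/x = 6, Σ1/x·1/x = 41197/28224.
For Mᵀy: Σx·y = -279, Σ1/x·y = -8.
So MᵀM·[a, b]ᵀ = Mᵀy: [[143, 6]; [6, 41197/28224]]·[a, b]ᵀ = [-279, -8]ᵀ.
Determinant 143·(41197/28224) − 6² = 4875107/28224.
a = ((-279)·(41197/28224) − 6·(-8))/(4875107/28224) = -10139211/4875107; b = (143·(-8) − 6·(-279))/(4875107/28224) = 14958720/4875107.
Residuals: -55598/4875107, 179344/286771, -3819249/4875107, -2183692/4875107, 586019/4875107, 1242136/4875107; SSR = 6264490/4875107.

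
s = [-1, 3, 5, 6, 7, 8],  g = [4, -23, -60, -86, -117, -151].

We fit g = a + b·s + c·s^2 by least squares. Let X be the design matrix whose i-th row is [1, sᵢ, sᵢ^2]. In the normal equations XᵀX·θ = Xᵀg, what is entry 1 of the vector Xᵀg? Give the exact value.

Entry 1 ↔ basis 1, so (Xᵀg)_{1} = Σᵢ gᵢ = (1)·(4) + (1)·(-23) + (1)·(-60) + (1)·(-86) + (1)·(-117) + (1)·(-151) = -433.

-433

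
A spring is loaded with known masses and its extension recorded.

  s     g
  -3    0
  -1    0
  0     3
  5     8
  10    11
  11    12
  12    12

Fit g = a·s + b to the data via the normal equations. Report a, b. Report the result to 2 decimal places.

Sums needed: Σs·s = 400, Σs = 34, Σ1 = 7.
For Aᵀg: Σs·g = 426, Σg = 46.
Normal equations: [[400, 34]; [34, 7]]·[a, b]ᵀ = [426, 46]ᵀ.
Determinant 400·7 − 34² = 1644.
a = (426·7 − 34·46)/1644 = 709/822; b = (400·46 − 34·426)/1644 = 979/411.

a = 0.86, b = 2.38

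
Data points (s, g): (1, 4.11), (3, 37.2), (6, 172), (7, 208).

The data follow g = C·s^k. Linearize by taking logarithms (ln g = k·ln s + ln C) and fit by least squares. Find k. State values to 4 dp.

k = 2.0471

Let Y = ln g. Fitting Y = k·ln s + ln C by least squares:
AᵀA = [[8.2039, 4.8363]; [4.8363, 4]], rhs = [23.5824, 15.5148]ᵀ  (here Σln s = 4.8363, Σ(ln s)² = 8.2039, Σln g = 15.5148, Σln s·ln g = 23.5824).
Slope k = (n·Σln s·ln g − Σln s·Σln g)/(n·Σ(ln s)² − (Σln s)²) = (4·23.5824 − 4.8363·15.5148)/9.4260 = 2.04706; ln C = (Σln g − k·Σln s)/n = 1.40365.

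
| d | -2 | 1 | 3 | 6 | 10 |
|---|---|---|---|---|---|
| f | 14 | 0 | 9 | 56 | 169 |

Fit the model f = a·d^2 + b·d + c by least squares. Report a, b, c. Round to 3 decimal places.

Sums needed: Σd^2·d^2 = 11394, Σd^2·d = 1236, Σd^2 = 150, Σd·d = 150, Σd = 18, Σ1 = 5.
For Xᵀf: Σd^2·f = 19053, Σd·f = 2025, Σf = 248.
XᵀX·[a, b, c]ᵀ = Xᵀf becomes [[11394, 1236, 150]; [1236, 150, 18]; [150, 18, 5]]·[a, b, c]ᵀ = [19053, 2025, 248]ᵀ.
Solving the 3×3 system (Gaussian elimination) gives a = 55949/28598, b = -77017/28598, c = 8626/14299.

a = 1.956, b = -2.693, c = 0.603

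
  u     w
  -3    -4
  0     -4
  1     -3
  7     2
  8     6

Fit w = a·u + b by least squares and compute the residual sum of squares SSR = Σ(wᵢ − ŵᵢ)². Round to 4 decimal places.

Sums needed: Σu·u = 123, Σu = 13, Σ1 = 5.
Right-hand side: Σu·w = 71, Σw = -3.
Normal equations: [[123, 13]; [13, 5]]·[a, b]ᵀ = [71, -3]ᵀ.
Δ = 123·5 − 13² = 446.
a = (71·5 − 13·(-3))/446 = 197/223; b = (123·(-3) − 13·71)/446 = -646/223.
Residuals: 345/223, -246/223, -220/223, -287/223, 408/223; SSR = 2138/223.

SSR = 9.5874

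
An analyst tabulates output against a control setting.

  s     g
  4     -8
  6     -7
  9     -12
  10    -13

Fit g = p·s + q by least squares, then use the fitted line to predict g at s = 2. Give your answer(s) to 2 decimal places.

With design matrix A, AᵀA = [[233, 29]; [29, 4]] and Aᵀg = [-312, -40]ᵀ.
Eliminating q: 4·(row 1) − 29·(row 2) gives 91·p = 4·(-312) − 29·(-40) = -88, so p = -88/91.
Then q = ((-40) − 29·(-88/91))/4 = -272/91.
At s = 2: ĝ = (-88/91)·(2) + (-272/91)·(1) = -64/13.

ĝ = -4.92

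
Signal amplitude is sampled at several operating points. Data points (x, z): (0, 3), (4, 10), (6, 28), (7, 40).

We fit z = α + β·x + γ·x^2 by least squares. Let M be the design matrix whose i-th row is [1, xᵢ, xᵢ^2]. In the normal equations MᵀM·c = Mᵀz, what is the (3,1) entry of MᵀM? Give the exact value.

101

Row 3 ↔ basis x^2, column 1 ↔ basis 1, so (MᵀM)_{3,1} = Σᵢ x^2 = (0)·(1) + (16)·(1) + (36)·(1) + (49)·(1) = 101.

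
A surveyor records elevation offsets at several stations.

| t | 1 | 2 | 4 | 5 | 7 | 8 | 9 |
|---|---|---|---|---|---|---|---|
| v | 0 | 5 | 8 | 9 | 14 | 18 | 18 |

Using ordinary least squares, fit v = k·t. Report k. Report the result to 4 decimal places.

Compute the Gram sums: Σt·t = 240.
Right-hand side: Σt·v = 491.
Normal equations: [[240]]·[k]ᵀ = [491]ᵀ.
k = 491/240 = 2.04583.

k = 2.0458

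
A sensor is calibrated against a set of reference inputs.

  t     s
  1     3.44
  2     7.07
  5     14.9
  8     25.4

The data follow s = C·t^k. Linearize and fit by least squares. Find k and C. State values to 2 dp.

k = 0.94, C = 3.51

Let Y = ln s. Fitting Y = k·ln t + ln C by least squares:
XᵀX = [[7.3948, 4.3820]; [4.3820, 4]], rhs = [12.4298, 9.1274]ᵀ  (here Σln t = 4.3820, Σ(ln t)² = 7.3948, Σln s = 9.1274, Σln t·ln s = 12.4298).
Slope k = (n·Σln t·ln s − Σln t·Σln s)/(n·Σ(ln t)² − (Σln t)²) = (4·12.4298 − 4.3820·9.1274)/10.3771 = 0.93693; ln C = (Σln s − k·Σln t)/n = 1.25544, so C = exp(1.25544) = 3.50939.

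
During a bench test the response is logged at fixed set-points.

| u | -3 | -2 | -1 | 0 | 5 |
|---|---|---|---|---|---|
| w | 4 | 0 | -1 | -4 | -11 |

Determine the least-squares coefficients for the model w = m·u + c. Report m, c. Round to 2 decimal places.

Entries of MᵀM: Σu·u = 39, Σu = -1, Σ1 = 5.
For Mᵀw: Σu·w = -66, Σw = -12.
MᵀM·[m, c]ᵀ = Mᵀw becomes [[39, -1]; [-1, 5]]·[m, c]ᵀ = [-66, -12]ᵀ.
Determinant 39·5 − (-1)² = 194.
m = ((-66)·5 − (-1)·(-12))/194 = -171/97; c = (39·(-12) − (-1)·(-66))/194 = -267/97.

m = -1.76, c = -2.75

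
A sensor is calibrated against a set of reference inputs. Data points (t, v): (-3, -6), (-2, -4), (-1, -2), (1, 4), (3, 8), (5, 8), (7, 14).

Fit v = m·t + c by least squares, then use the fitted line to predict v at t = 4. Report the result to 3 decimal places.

v̂ = 8.137

Forming XᵀX = [[98, 10]; [10, 7]] and Xᵀv = [194, 22]ᵀ gives XᵀX·[m, c]ᵀ = Xᵀv.
Δ = 98·7 − 10² = 586.
m = (194·7 − 10·22)/586 = 569/293; c = (98·22 − 10·194)/586 = 108/293.
At t = 4: v̂ = (569/293)·(4) + (108/293)·(1) = 2384/293.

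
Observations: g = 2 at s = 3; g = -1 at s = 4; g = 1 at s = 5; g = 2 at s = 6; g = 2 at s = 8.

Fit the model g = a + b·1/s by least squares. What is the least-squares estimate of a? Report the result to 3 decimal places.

a = 1.947

Compute the Gram sums: Σ1 = 5, Σ1/s = 43/40, Σ1/s·1/s = 3701/14400.
Moment sums: Σg = 6, Σ1/s·g = 6/5.
Normal equations: [[5, 43/40]; [43/40, 3701/14400]]·[a, b]ᵀ = [6, 6/5]ᵀ.
Δ = 5·(3701/14400) − (43/40)² = 233/1800.
a = (6·(3701/14400) − (43/40)·(6/5))/(233/1800) = 1815/932; b = (5·(6/5) − (43/40)·6)/(233/1800) = -810/233.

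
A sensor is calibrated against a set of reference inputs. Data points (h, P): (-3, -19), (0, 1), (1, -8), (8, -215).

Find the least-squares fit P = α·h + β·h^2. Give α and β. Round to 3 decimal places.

α = -2.838, β = -3.006

The normal equations are: 74·α + 486·β = -1671;  486·α + 4178·β = -13939.
det = 74·4178 − 486² = 72976.
α = ((-1671)·4178 − 486·(-13939))/72976 = -51771/18244; β = (74·(-13939) − 486·(-1671))/72976 = -54845/18244.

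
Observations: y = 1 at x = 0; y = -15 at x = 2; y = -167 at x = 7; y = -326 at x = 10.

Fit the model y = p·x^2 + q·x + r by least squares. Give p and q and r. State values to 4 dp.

p = -2.9583, q = -3.2513, r = 1.8494

With design matrix A, AᵀA = [[12417, 1351, 153]; [1351, 153, 19]; [153, 19, 4]] and Aᵀy = [-40843, -4459, -507]ᵀ.
Row-reducing yields p = -26329/8900, q = -28937/8900, r = 823/445.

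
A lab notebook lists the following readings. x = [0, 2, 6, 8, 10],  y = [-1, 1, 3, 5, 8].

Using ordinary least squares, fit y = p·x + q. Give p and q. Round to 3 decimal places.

p = 0.826, q = -1.093

The normal system AᵀA·[p, q]ᵀ = Aᵀy is [[204, 26]; [26, 5]]·[p, q]ᵀ = [140, 16]ᵀ.
Δ = 204·5 − 26² = 344.
p = (140·5 − 26·16)/344 = 71/86; q = (204·16 − 26·140)/344 = -47/43.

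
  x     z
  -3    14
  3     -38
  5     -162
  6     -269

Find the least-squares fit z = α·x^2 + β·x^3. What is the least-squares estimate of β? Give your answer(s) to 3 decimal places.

Setting ∂/∂α … = 0 gives: 2083·α + 10901·β = -13950;  10901·α + 63739·β = -79758.
(Σx^2·x^2 = 2083, Σx^2·x^3 = 10901, Σx^3·x^3 = 63739, Σx^2·z = -13950, Σx^3·z = -79758.)
Eliminating β: 63739·(row 1) − 10901·(row 2) gives 13936536·α = 63739·(-13950) − 10901·(-79758) = -19717092, so α = -547697/387126.
Then β = ((-79758) − 10901·(-547697/387126))/63739 = -390749/387126.

β = -1.009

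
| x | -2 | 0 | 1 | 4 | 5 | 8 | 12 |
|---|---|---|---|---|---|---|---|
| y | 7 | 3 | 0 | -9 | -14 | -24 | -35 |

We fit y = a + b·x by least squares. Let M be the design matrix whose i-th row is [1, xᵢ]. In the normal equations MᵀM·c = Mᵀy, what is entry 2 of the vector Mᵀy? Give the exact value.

Entry 2 ↔ basis x, so (Mᵀy)_{2} = Σᵢ (x)·yᵢ = (-2)·(7) + (0)·(3) + (1)·(0) + (4)·(-9) + (5)·(-14) + (8)·(-24) + (12)·(-35) = -732.

-732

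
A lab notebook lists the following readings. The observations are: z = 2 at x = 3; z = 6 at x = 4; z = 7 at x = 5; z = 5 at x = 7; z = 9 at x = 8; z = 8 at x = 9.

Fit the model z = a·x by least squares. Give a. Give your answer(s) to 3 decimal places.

The normal equations are: 244·a = 244.
(Σx·x = 244, Σx·z = 244.)
a = 244/244 = 1.

a = 1.000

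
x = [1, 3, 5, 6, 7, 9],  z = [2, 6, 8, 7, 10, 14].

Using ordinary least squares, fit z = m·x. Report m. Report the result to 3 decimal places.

m = 1.483

The normal system AᵀA·[m]ᵀ = Aᵀz is [[201]]·[m]ᵀ = [298]ᵀ.
m = 298/201 = 1.48259.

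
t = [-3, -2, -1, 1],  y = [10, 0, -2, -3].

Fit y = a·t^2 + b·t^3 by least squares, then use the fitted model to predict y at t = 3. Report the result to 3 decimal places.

ŷ = -50.587

Forming MᵀM = [[99, -275]; [-275, 795]] and Mᵀy = [85, -271]ᵀ gives MᵀM·[a, b]ᵀ = Mᵀy.
Δ = 99·795 − (-275)² = 3080.
a = (85·795 − (-275)·(-271))/3080 = -695/308; b = (99·(-271) − (-275)·85)/3080 = -157/140.
At t = 3: ŷ = (-695/308)·(9) + (-157/140)·(27) = -19476/385.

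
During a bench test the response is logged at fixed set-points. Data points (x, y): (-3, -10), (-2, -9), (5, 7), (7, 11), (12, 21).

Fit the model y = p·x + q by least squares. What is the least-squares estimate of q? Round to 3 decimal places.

MᵀM·[p, q]ᵀ = Mᵀy reads: 231·p + 19·q = 412;  19·p + 5·q = 20.
Eliminating q: 5·(row 1) − 19·(row 2) gives 794·p = 5·412 − 19·20 = 1680, so p = 840/397.
Then q = (20 − 19·(840/397))/5 = -1604/397.

q = -4.040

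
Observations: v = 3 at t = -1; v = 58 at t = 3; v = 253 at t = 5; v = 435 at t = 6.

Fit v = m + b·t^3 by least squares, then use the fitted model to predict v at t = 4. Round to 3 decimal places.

v̂ = 131.987

The normal system XᵀX·[m, b]ᵀ = Xᵀv is [[4, 367]; [367, 63011]]·[m, b]ᵀ = [749, 127148]ᵀ.
Eliminating b: 63011·(row 1) − 367·(row 2) gives 117355·m = 63011·749 − 367·127148 = 531923, so m = 75989/16765.
Then b = (127148 − 367·(75989/16765))/63011 = 33387/16765.
At t = 4: v̂ = (75989/16765)·(1) + (33387/16765)·(64) = 2212757/16765.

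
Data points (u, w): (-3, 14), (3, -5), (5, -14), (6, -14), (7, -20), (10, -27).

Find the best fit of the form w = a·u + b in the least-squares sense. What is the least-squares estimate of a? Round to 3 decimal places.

Entries of MᵀM: Σu·u = 228, Σu = 28, Σ1 = 6.
Right-hand side: Σu·w = -621, Σw = -66.
So MᵀM·[a, b]ᵀ = Mᵀw: [[228, 28]; [28, 6]]·[a, b]ᵀ = [-621, -66]ᵀ.
Eliminating b: 6·(row 1) − 28·(row 2) gives 584·a = 6·(-621) − 28·(-66) = -1878, so a = -939/292.
Then b = ((-66) − 28·(-939/292))/6 = 585/146.

a = -3.216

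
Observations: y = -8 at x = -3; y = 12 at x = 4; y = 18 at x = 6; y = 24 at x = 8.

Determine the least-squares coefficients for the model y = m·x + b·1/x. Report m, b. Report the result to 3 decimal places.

The normal system AᵀA·[m, b]ᵀ = Aᵀy is [[125, 4]; [4, 125/576]]·[m, b]ᵀ = [372, 35/3]ᵀ.
Eliminating b: (125/576)·(row 1) − 4·(row 2) gives (6409/576)·m = (125/576)·372 − 4·(35/3) = 545/16, so m = 19620/6409.
Then b = ((35/3) − 4·(19620/6409))/(125/576) = -17088/6409.

m = 3.061, b = -2.666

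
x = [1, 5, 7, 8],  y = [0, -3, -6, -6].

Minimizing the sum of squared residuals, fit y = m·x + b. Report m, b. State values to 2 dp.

m = -0.91, b = 1.04

From the data, Σx·x = 139, Σx = 21, Σ1 = 4.
Moment sums: Σx·y = -105, Σy = -15.
AᵀA·[m, b]ᵀ = Aᵀy becomes [[139, 21]; [21, 4]]·[m, b]ᵀ = [-105, -15]ᵀ.
Δ = 139·4 − 21² = 115.
m = ((-105)·4 − 21·(-15))/115 = -21/23; b = (139·(-15) − 21·(-105))/115 = 24/23.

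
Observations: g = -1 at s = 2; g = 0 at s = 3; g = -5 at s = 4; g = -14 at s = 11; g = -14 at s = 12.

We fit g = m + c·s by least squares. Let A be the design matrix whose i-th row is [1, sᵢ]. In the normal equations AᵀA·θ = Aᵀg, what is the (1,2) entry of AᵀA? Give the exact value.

Row 1 ↔ basis 1, column 2 ↔ basis s, so (AᵀA)_{1,2} = Σᵢ s = (1)·(2) + (1)·(3) + (1)·(4) + (1)·(11) + (1)·(12) = 32.

32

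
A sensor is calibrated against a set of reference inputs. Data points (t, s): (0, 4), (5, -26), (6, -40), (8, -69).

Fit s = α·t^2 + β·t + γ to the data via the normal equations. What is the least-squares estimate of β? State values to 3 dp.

β = -1.193

Entries of XᵀX: Σt^2·t^2 = 6017, Σt^2·t = 853, Σt^2 = 125, Σt·t = 125, Σt = 19, Σ1 = 4.
Moment sums: Σt^2·s = -6506, Σt·s = -922, Σs = -131.
So XᵀX·[α, β, γ]ᵀ = Xᵀs: [[6017, 853, 125]; [853, 125, 19]; [125, 19, 4]]·[α, β, γ]ᵀ = [-6506, -922, -131]ᵀ.
Inverting the 3×3 Gram matrix, [α, β, γ]ᵀ = [-1359/1364, -1627/1364, 2763/682]ᵀ.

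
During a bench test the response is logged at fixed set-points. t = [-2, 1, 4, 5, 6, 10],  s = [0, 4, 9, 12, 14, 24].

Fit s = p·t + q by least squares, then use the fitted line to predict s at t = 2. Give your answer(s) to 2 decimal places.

With design matrix A, AᵀA = [[182, 24]; [24, 6]] and Aᵀs = [424, 63]ᵀ.
Eliminating q: 6·(row 1) − 24·(row 2) gives 516·p = 6·424 − 24·63 = 1032, so p = 2.
Then q = (63 − 24·2)/6 = 5/2.
At t = 2: ŝ = (2)·(2) + (5/2)·(1) = 13/2.

ŝ = 6.50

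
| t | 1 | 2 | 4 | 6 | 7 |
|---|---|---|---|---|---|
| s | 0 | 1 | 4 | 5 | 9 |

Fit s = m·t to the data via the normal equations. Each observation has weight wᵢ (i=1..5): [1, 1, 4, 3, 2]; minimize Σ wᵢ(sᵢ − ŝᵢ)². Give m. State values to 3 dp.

m = 1.025

Setting ∂/∂m … = 0 gives: 275·m = 282.
Hence m = 282 / 275 ≈ 1.02545.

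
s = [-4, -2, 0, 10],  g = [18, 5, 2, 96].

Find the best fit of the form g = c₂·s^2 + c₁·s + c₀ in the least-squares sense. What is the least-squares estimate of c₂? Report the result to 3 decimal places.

Compute the Gram sums: Σs^2·s^2 = 10272, Σs^2·s = 928, Σs^2 = 120, Σs·s = 120, Σs = 4, Σ1 = 4.
Moment sums: Σs^2·g = 9908, Σs·g = 878, Σg = 121.
So MᵀM·[c₂, c₁, c₀]ᵀ = Mᵀg: [[10272, 928, 120]; [928, 120, 4]; [120, 4, 4]]·[c₂, c₁, c₀]ᵀ = [9908, 878, 121]ᵀ.
Row-reducing yields c₂ = 7287/7568, c₁ = -685/3784, c₀ = 2923/1892.

c₂ = 0.963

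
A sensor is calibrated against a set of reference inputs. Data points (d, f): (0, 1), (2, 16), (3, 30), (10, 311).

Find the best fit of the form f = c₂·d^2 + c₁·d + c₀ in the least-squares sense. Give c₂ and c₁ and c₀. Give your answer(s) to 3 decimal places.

c₂ = 3.018, c₁ = 0.789, c₀ = 1.284

Entries of XᵀX: Σd^2·d^2 = 10097, Σd^2·d = 1035, Σd^2 = 113, Σd·d = 113, Σd = 15, Σ1 = 4.
For Xᵀf: Σd^2·f = 31434, Σd·f = 3232, Σf = 358.
XᵀX·[c₂, c₁, c₀]ᵀ = Xᵀf becomes [[10097, 1035, 113]; [1035, 113, 15]; [113, 15, 4]]·[c₂, c₁, c₀]ᵀ = [31434, 3232, 358]ᵀ.
Inverting the 3×3 Gram matrix, [c₂, c₁, c₀]ᵀ = [109963/36436, 28739/36436, 11699/9109]ᵀ.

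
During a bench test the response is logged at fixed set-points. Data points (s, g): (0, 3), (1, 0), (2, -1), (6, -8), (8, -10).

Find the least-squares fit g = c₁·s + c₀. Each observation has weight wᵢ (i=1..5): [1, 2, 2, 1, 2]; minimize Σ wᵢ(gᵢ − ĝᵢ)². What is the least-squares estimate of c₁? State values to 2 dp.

Sums needed: Σwᵢ·s·s = 174, Σwᵢ·s = 28, Σwᵢ·1 = 8.
And Σwᵢ·s·g = -212, Σwᵢ·g = -27.
Normal equations: [[174, 28]; [28, 8]]·[c₁, c₀]ᵀ = [-212, -27]ᵀ.
det = 174·8 − 28² = 608.
c₁ = ((-212)·8 − 28·(-27))/608 = -235/152; c₀ = (174·(-27) − 28·(-212))/608 = 619/304.

c₁ = -1.55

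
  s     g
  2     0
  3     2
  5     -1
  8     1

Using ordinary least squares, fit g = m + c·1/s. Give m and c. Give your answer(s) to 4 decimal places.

AᵀA·[m, c]ᵀ = Aᵀg reads: 4·m + (139/120)·c = 2;  (139/120)·m + (6001/14400)·c = 71/120.
(Σ1 = 4, Σ1/s = 139/120, Σ1/s·1/s = 6001/14400, Σg = 2, Σ1/s·g = 71/120.)
Δ = 4·(6001/14400) − (139/120)² = 1561/4800.
m = (2·(6001/14400) − (139/120)·(71/120))/(1561/4800) = 711/1561; c = (4·(71/120) − (139/120)·2)/(1561/4800) = 240/1561.

m = 0.4555, c = 0.1537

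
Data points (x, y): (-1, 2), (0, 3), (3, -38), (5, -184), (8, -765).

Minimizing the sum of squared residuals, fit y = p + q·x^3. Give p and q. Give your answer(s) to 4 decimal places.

p = 2.2335, q = -1.4980

Entries of MᵀM: Σ1 = 5, Σx^3 = 663, Σx^3·x^3 = 278499.
Right-hand side: Σy = -982, Σx^3·y = -415708.
So MᵀM·[p, q]ᵀ = Mᵀy: [[5, 663]; [663, 278499]]·[p, q]ᵀ = [-982, -415708]ᵀ.
det = 5·278499 − 663² = 952926.
p = ((-982)·278499 − 663·(-415708))/952926 = 27287/12217; q = (5·(-415708) − 663·(-982))/952926 = -713737/476463.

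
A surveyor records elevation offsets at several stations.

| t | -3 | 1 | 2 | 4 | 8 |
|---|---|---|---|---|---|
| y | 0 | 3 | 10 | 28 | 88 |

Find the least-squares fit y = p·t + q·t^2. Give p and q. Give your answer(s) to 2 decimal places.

p = 2.96, q = 1.00

With design matrix X, XᵀX = [[94, 558]; [558, 4450]] and Xᵀy = [839, 6123]ᵀ.
Eliminating q: 4450·(row 1) − 558·(row 2) gives 106936·p = 4450·839 − 558·6123 = 316916, so p = 79229/26734.
Then q = (6123 − 558·(79229/26734))/4450 = 13425/13367.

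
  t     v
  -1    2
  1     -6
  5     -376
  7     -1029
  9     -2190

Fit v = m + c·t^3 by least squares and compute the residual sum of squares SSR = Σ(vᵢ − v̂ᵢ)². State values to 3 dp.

SSR = 6.779

The normal system AᵀA·[m, c]ᵀ = Aᵀv is [[5, 1197]; [1197, 664717]]·[m, c]ᵀ = [-3599, -1996465]ᵀ.
Determinant 5·664717 − 1197² = 1890776.
m = ((-3599)·664717 − 1197·(-1996465))/1890776 = -1273939/945388; c = (5·(-1996465) − 1197·(-3599))/1890776 = -2837161/945388.
Residuals: 163777/472694, -390307/236347, 113294/236347, 807955/472694, -208853/236347; SSR = 3204595/472694.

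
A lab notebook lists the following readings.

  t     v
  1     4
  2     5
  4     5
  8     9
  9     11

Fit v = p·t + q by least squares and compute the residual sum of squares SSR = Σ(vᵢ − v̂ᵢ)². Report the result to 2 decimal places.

SSR = 2.41

Normal-equation sums: Σt·t = 166, Σt = 24, Σ1 = 5.
For Aᵀv: Σt·v = 205, Σv = 34.
Normal equations: [[166, 24]; [24, 5]]·[p, q]ᵀ = [205, 34]ᵀ.
Determinant 166·5 − 24² = 254.
p = (205·5 − 24·34)/254 = 209/254; q = (166·34 − 24·205)/254 = 362/127.
Residuals: 83/254, 64/127, -145/127, -55/127, 189/254; SSR = 611/254.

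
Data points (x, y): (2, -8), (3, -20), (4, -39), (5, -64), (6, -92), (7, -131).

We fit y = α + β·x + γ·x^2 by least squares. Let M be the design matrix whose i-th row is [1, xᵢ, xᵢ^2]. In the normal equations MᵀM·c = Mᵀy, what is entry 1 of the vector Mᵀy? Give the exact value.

-354

Entry 1 ↔ basis 1, so (Mᵀy)_{1} = Σᵢ yᵢ = (1)·(-8) + (1)·(-20) + (1)·(-39) + (1)·(-64) + (1)·(-92) + (1)·(-131) = -354.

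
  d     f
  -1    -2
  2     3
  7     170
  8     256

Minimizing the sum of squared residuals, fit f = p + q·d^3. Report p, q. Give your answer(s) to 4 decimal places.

Forming AᵀA = [[4, 862]; [862, 379858]] and Aᵀf = [427, 189408]ᵀ gives AᵀA·[p, q]ᵀ = Aᵀf.
Eliminating q: 379858·(row 1) − 862·(row 2) gives 776388·p = 379858·427 − 862·189408 = -1070330, so p = -535165/388194.
Then q = (189408 − 862·(-535165/388194))/379858 = 194779/388194.

p = -1.3786, q = 0.5018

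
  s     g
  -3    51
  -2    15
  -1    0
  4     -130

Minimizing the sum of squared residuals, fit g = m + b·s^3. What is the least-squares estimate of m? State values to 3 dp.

Setting ∂/∂m … = 0 gives: 4·m + 28·b = -64;  28·m + 4890·b = -9817.
Eliminating b: 4890·(row 1) − 28·(row 2) gives 18776·m = 4890·(-64) − 28·(-9817) = -38084, so m = -9521/4694.
Then b = ((-9817) − 28·(-9521/4694))/4890 = -9369/4694.

m = -2.028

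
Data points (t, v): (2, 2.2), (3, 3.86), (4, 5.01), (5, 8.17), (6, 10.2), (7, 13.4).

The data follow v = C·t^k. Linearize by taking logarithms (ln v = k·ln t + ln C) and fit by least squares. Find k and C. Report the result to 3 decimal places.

With ln vᵢ as the transformed response and ln tᵢ as the regressor:
XᵀX = [[13.1965, 8.5252]; [8.5252, 6]], rhs = [16.8562, 10.7687]ᵀ  (here Σln t = 8.5252, Σ(ln t)² = 13.1965, Σln v = 10.7687, Σln t·ln v = 16.8562).
Solving (det = 6.5005): k = 1.43564, ln C = -0.24507, so C = exp(-0.24507) = 0.78265.

k = 1.436, C = 0.783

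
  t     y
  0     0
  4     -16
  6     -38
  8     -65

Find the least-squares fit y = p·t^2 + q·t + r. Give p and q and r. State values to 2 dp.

p = -0.99, q = -0.23, r = 0.12

XᵀX·[p, q, r]ᵀ = Xᵀy reads: 5648·p + 792·q + 116·r = -5784;  792·p + 116·q + 18·r = -812;  116·p + 18·q + 4·r = -119.
(Σt^2·t^2 = 5648, Σt^2·t = 792, Σt^2 = 116, Σt·t = 116, Σt = 18, Σ1 = 4, Σt^2·y = -5784, Σt·y = -812, Σy = -119.)
Solving the 3×3 system (Gaussian elimination) gives p = -175/176, q = -101/440, r = 13/110.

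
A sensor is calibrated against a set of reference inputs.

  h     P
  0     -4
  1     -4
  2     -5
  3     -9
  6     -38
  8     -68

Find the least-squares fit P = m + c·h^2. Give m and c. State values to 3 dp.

From the data, Σ1 = 6, Σh^2 = 114, Σh^2·h^2 = 5490.
Moment sums: ΣP = -128, Σh^2·P = -5825.
Δ = 6·5490 − 114² = 19944.
m = ((-128)·5490 − 114·(-5825))/19944 = -6445/3324; c = (6·(-5825) − 114·(-128))/19944 = -1131/1108.

m = -1.939, c = -1.021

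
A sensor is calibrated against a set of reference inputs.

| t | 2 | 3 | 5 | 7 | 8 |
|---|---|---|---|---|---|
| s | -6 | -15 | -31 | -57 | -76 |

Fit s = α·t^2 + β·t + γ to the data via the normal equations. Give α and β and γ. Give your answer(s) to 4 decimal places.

α = -1.0884, β = -0.4233, γ = -2.0126

MᵀM·[α, β, γ]ᵀ = Mᵀs reads: 7219·α + 1015·β + 151·γ = -8591;  1015·α + 151·β + 25·γ = -1219;  151·α + 25·β + 5·γ = -185.
(Σt^2·t^2 = 7219, Σt^2·t = 1015, Σt^2 = 151, Σt·t = 151, Σt = 25, Σ1 = 5, Σt^2·s = -8591, Σt·s = -1219, Σs = -185.)
Row-reducing yields α = -160/147, β = -809/1911, γ = -1282/637.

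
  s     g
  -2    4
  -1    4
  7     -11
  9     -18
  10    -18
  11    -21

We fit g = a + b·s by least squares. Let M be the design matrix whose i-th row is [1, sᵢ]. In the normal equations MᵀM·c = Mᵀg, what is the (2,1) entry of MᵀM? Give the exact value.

Row 2 ↔ basis s, column 1 ↔ basis 1, so (MᵀM)_{2,1} = Σᵢ s = (-2)·(1) + (-1)·(1) + (7)·(1) + (9)·(1) + (10)·(1) + (11)·(1) = 34.

34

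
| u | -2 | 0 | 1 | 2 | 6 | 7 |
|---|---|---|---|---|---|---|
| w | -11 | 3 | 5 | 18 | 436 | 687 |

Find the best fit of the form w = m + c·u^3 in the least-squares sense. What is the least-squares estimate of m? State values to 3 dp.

Entries of XᵀX: Σ1 = 6, Σu^3 = 560, Σu^3·u^3 = 164434.
And Σw = 1138, Σu^3·w = 330054.
Eliminating c: 164434·(row 1) − 560·(row 2) gives 673004·m = 164434·1138 − 560·330054 = 2295652, so m = 573913/168251.
Then c = (330054 − 560·(573913/168251))/164434 = 335761/168251.

m = 3.411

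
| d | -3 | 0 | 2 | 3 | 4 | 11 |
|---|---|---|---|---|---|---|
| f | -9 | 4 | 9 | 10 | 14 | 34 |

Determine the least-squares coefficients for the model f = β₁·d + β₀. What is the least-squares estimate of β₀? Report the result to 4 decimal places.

β₀ = 1.9143

Setting ∂/∂β₁ … = 0 gives: 159·β₁ + 17·β₀ = 505;  17·β₁ + 6·β₀ = 62.
(Σd·d = 159, Σd = 17, Σ1 = 6, Σd·f = 505, Σf = 62.)
det = 159·6 − 17² = 665.
β₁ = (505·6 − 17·62)/665 = 104/35; β₀ = (159·62 − 17·505)/665 = 67/35.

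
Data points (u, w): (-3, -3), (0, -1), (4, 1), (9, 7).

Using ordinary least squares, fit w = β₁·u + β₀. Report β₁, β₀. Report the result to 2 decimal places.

β₁ = 0.81, β₀ = -1.04

AᵀA·[β₁, β₀]ᵀ = Aᵀw reads: 106·β₁ + 10·β₀ = 76;  10·β₁ + 4·β₀ = 4.
Eliminating β₀: 4·(row 1) − 10·(row 2) gives 324·β₁ = 4·76 − 10·4 = 264, so β₁ = 22/27.
Then β₀ = (4 − 10·(22/27))/4 = -28/27.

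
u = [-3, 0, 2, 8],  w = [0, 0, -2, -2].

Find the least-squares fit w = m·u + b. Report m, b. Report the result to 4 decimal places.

The normal equations are: 77·m + 7·b = -20;  7·m + 4·b = -4.
(Σu·u = 77, Σu = 7, Σ1 = 4, Σu·w = -20, Σw = -4.)
Determinant 77·4 − 7² = 259.
m = ((-20)·4 − 7·(-4))/259 = -52/259; b = (77·(-4) − 7·(-20))/259 = -24/37.

m = -0.2008, b = -0.6486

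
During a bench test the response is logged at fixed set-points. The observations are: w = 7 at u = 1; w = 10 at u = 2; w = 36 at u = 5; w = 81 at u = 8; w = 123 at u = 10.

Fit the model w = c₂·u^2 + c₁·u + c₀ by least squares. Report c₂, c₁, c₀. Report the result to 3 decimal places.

Compute the Gram sums: Σu^2·u^2 = 14738, Σu^2·u = 1646, Σu^2 = 194, Σu·u = 194, Σu = 26, Σ1 = 5.
And Σu^2·w = 18431, Σu·w = 2085, Σw = 257.
So MᵀM·[c₂, c₁, c₀]ᵀ = Mᵀw: [[14738, 1646, 194]; [1646, 194, 26]; [194, 26, 5]]·[c₂, c₁, c₀]ᵀ = [18431, 2085, 257]ᵀ.
Inverting the 3×3 Gram matrix, [c₂, c₁, c₀]ᵀ = [109/96, 41/96, 41/8]ᵀ.

c₂ = 1.135, c₁ = 0.427, c₀ = 5.125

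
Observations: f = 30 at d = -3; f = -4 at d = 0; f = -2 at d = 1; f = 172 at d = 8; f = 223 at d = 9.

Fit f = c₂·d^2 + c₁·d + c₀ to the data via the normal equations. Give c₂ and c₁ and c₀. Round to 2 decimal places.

With design matrix X, XᵀX = [[10739, 1215, 155]; [1215, 155, 15]; [155, 15, 5]] and Xᵀf = [29339, 3291, 419]ᵀ.
Inverting the 3×3 Gram matrix, [c₂, c₁, c₀]ᵀ = [2275/752, -8031/3760, -3361/940]ᵀ.

c₂ = 3.03, c₁ = -2.14, c₀ = -3.58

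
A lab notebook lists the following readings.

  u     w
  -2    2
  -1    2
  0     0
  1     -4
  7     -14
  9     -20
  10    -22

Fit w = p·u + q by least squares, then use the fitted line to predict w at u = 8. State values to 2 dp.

ŵ = -17.40

Compute the Gram sums: Σu·u = 236, Σu = 24, Σ1 = 7.
Moment sums: Σu·w = -508, Σw = -56.
Eliminating q: 7·(row 1) − 24·(row 2) gives 1076·p = 7·(-508) − 24·(-56) = -2212, so p = -553/269.
Then q = ((-56) − 24·(-553/269))/7 = -256/269.
At u = 8: ŵ = (-553/269)·(8) + (-256/269)·(1) = -4680/269.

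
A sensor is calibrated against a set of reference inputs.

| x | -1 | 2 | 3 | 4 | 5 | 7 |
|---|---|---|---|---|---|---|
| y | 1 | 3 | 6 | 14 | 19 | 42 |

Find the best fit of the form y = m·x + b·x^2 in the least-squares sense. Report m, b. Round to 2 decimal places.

Normal-equation sums: Σx·x = 104, Σx·x^2 = 566, Σx^2·x^2 = 3380.
Right-hand side: Σx·y = 468, Σx^2·y = 2824.
So AᵀA·[m, b]ᵀ = Aᵀy: [[104, 566]; [566, 3380]]·[m, b]ᵀ = [468, 2824]ᵀ.
Δ = 104·3380 − 566² = 31164.
m = (468·3380 − 566·2824)/31164 = -4136/7791; b = (104·2824 − 566·468)/31164 = 7202/7791.

m = -0.53, b = 0.92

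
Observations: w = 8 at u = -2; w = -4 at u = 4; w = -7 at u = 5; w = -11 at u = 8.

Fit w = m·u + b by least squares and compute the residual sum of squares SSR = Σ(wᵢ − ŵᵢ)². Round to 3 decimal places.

SSR = 1.829

From the data, Σu·u = 109, Σu = 15, Σ1 = 4.
For Mᵀw: Σu·w = -155, Σw = -14.
Δ = 109·4 − 15² = 211.
m = ((-155)·4 − 15·(-14))/211 = -410/211; b = (109·(-14) − 15·(-155))/211 = 799/211.
Residuals: 69/211, -3/211, -226/211, 160/211; SSR = 386/211.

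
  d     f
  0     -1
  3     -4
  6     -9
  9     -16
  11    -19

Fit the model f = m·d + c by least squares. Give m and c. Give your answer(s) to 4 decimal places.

m = -1.7107, c = 0.1218

The normal equations are: 247·m + 29·c = -419;  29·m + 5·c = -49.
det = 247·5 − 29² = 394.
m = ((-419)·5 − 29·(-49))/394 = -337/197; c = (247·(-49) − 29·(-419))/394 = 24/197.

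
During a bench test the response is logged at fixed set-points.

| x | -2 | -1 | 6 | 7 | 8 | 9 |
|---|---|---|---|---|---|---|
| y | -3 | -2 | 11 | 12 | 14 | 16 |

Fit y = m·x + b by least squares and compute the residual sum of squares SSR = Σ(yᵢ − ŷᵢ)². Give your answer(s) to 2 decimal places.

SSR = 0.59

The normal equations are: 235·m + 27·b = 414;  27·m + 6·b = 48.
(Σx·x = 235, Σx = 27, Σ1 = 6, Σx·y = 414, Σy = 48.)
Eliminating b: 6·(row 1) − 27·(row 2) gives 681·m = 6·414 − 27·48 = 1188, so m = 396/227.
Then b = (48 − 27·(396/227))/6 = 34/227.
Residuals: 77/227, -92/227, 87/227, -82/227, -24/227, 34/227; SSR = 134/227.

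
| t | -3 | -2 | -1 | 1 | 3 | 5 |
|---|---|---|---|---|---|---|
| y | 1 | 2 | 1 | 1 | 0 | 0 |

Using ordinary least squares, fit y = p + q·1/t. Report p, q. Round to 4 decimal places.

p = 0.8116, q = -0.4338

Sums needed: Σ1 = 6, Σ1/t = -3/10, Σ1/t·1/t = 2261/900.
Moment sums: Σy = 5, Σ1/t·y = -4/3.
Δ = 6·(2261/900) − (-3/10)² = 899/60.
p = (5·(2261/900) − (-3/10)·(-4/3))/(899/60) = 2189/2697; q = (6·(-4/3) − (-3/10)·5)/(899/60) = -390/899.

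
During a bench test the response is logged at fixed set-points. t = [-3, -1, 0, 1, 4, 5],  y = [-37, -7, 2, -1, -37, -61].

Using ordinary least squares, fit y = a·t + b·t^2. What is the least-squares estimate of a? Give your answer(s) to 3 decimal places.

a = 3.111

AᵀA·[a, b]ᵀ = Aᵀy reads: 52·a + 162·b = -336;  162·a + 964·b = -2458.
(Σt·t = 52, Σt·t^2 = 162, Σt^2·t^2 = 964, Σt·y = -336, Σt^2·y = -2458.)
Determinant 52·964 − 162² = 23884.
a = ((-336)·964 − 162·(-2458))/23884 = 18573/5971; b = (52·(-2458) − 162·(-336))/23884 = -18346/5971.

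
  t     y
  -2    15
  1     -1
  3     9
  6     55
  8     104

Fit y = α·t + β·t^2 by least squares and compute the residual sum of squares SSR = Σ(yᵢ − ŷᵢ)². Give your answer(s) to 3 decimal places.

SSR = 1.535

AᵀA·[α, β]ᵀ = Aᵀy reads: 114·α + 748·β = 1158;  748·α + 5490·β = 8776.
Determinant 114·5490 − 748² = 66356.
α = (1158·5490 − 748·8776)/66356 = -51757/16589; β = (114·8776 − 748·1158)/66356 = 33570/16589.
Residuals: 11041/16589, 1598/16589, 2442/16589, 14417/16589, -9168/16589; SSR = 25458/16589.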